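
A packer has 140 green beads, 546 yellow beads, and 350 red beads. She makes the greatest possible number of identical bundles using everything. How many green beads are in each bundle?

10

Number of bundles = gcd(140, 546, 350).
140 = 2^2 × 5 × 7
546 = 2 × 3 × 7 × 13
350 = 2 × 5^2 × 7
gcd(140, 546, 350) = 2 × 7 = 14.
green beads per bundle = 140 / 14 = 10.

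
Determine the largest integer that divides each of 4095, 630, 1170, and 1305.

4095 = 3^2 × 5 × 7 × 13
630 = 2 × 3^2 × 5 × 7
1170 = 2 × 3^2 × 5 × 13
1305 = 3^2 × 5 × 29
gcd(4095, 630, 1170, 1305) = 3^2 × 5 = 45.

45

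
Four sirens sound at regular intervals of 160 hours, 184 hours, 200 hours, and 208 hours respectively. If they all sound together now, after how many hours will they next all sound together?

The first simultaneous occurrence is after LCM of the individual periods.
160 = 2^5 × 5
184 = 2^3 × 23
200 = 2^3 × 5^2
208 = 2^4 × 13
LCM(160, 184, 200, 208) = 2^5 × 5^2 × 13 × 23 = 239200.

239200 hours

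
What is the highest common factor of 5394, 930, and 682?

5394 = 2 × 3 × 29 × 31
930 = 2 × 3 × 5 × 31
682 = 2 × 11 × 31
gcd(5394, 930, 682) = 2 × 31 = 62.

62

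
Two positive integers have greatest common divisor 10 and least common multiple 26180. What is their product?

For any two positive integers, gcd × lcm = product = 10 × 26180 = 261800.

261800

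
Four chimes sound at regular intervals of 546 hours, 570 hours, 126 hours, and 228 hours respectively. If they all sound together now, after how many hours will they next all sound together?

311220 hours

They coincide at every common multiple of the periods; the first is the LCM.
546 = 2 × 3 × 7 × 13
570 = 2 × 3 × 5 × 19
126 = 2 × 3^2 × 7
228 = 2^2 × 3 × 19
LCM(546, 570, 126, 228) = 2^2 × 3^2 × 5 × 7 × 13 × 19 = 311220.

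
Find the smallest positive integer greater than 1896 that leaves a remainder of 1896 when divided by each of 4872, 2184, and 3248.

N − 1896 must be a common multiple of 4872, 2184, and 3248.
4872 = 2^3 × 3 × 7 × 29
2184 = 2^3 × 3 × 7 × 13
3248 = 2^4 × 7 × 29
LCM(4872, 2184, 3248) = 2^4 × 3 × 7 × 13 × 29 = 126672.
Smallest N > 1896 is LCM + 1896 = 126672 + 1896 = 128568.

128568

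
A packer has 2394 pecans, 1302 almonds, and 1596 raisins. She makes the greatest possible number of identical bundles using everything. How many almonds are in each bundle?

31

Number of bundles = gcd(2394, 1302, 1596).
2394 = 2 × 3^2 × 7 × 19
1302 = 2 × 3 × 7 × 31
1596 = 2^2 × 3 × 7 × 19
gcd(2394, 1302, 1596) = 2 × 3 × 7 = 42.
almonds per bundle = 1302 / 42 = 31.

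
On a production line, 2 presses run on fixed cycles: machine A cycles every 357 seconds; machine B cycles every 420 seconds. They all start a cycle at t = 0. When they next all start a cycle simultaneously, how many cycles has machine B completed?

The first common completion time is the LCM of the periods.
357 = 3 × 7 × 17
420 = 2^2 × 3 × 5 × 7
LCM(357, 420) = 2^2 × 3 × 5 × 7 × 17 = 7140.
Cycles for period 420: 7140 / 420 = 17.

17 cycles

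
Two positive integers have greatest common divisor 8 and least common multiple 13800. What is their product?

110400

For any two positive integers, gcd × lcm = product = 8 × 13800 = 110400.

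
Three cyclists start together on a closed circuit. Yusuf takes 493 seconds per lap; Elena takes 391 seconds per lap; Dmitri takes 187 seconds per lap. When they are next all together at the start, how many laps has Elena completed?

All finish a whole number of cycles simultaneously at t = LCM of the periods.
493 = 17 × 29
391 = 17 × 23
187 = 11 × 17
LCM(493, 391, 187) = 11 × 17 × 23 × 29 = 124729.
Laps for period 391: 124729 / 391 = 319.

319 laps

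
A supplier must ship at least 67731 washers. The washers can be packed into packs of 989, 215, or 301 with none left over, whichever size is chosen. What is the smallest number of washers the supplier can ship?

The number of washers must be a common multiple of 989, 215, and 301, so a multiple of their LCM.
989 = 23 × 43
215 = 5 × 43
301 = 7 × 43
LCM(989, 215, 301) = 5 × 7 × 23 × 43 = 34615.
Smallest multiple of 34615 that is ≥ 67731: ⌈67731/34615⌉ × 34615 = 2 × 34615 = 69230.

69230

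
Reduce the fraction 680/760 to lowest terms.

680 = 2^3 × 5 × 17
760 = 2^3 × 5 × 19
gcd(680, 760) = 2^3 × 5 = 40.
Divide numerator and denominator by 40: 680/760 = 17/19.

17/19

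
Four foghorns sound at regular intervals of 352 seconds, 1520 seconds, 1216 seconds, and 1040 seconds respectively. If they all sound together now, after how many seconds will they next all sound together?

We need the least common multiple of the intervals.
352 = 2^5 × 11
1520 = 2^4 × 5 × 19
1216 = 2^6 × 19
1040 = 2^4 × 5 × 13
LCM(352, 1520, 1216, 1040) = 2^6 × 5 × 11 × 13 × 19 = 869440.

869440 seconds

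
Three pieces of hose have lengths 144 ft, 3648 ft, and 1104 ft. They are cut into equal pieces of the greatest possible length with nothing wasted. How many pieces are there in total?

Piece length = gcd(144, 3648, 1104).
144 = 2^4 × 3^2
3648 = 2^6 × 3 × 19
1104 = 2^4 × 3 × 23
gcd(144, 3648, 1104) = 2^4 × 3 = 48.
Total pieces = 144/48 + 3648/48 + 1104/48 = 3 + 76 + 23 = 102.

102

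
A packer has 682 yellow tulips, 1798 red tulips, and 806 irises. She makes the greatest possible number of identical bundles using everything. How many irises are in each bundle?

Number of bundles = gcd(682, 1798, 806).
682 = 2 × 11 × 31
1798 = 2 × 29 × 31
806 = 2 × 13 × 31
gcd(682, 1798, 806) = 2 × 31 = 62.
irises per bundle = 806 / 62 = 13.

13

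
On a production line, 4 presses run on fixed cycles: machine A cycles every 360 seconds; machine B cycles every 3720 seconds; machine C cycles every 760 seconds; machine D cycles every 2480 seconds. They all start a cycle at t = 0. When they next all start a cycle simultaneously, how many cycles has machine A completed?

1178 cycles

They are all back at their starting positions together after one LCM of the periods.
360 = 2^3 × 3^2 × 5
3720 = 2^3 × 3 × 5 × 31
760 = 2^3 × 5 × 19
2480 = 2^4 × 5 × 31
LCM(360, 3720, 760, 2480) = 2^4 × 3^2 × 5 × 19 × 31 = 424080.
Cycles for period 360: 424080 / 360 = 1178.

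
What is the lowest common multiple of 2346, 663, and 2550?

2346 = 2 × 3 × 17 × 23
663 = 3 × 13 × 17
2550 = 2 × 3 × 5^2 × 17
LCM(2346, 663, 2550) = 2 × 3 × 5^2 × 13 × 17 × 23 = 762450.

762450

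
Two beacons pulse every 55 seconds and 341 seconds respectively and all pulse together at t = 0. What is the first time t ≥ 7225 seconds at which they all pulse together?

Joint pulses occur at multiples of LCM(55, 341).
55 = 5 × 11
341 = 11 × 31
LCM(55, 341) = 5 × 11 × 31 = 1705.
Smallest multiple of 1705 that is ≥ 7225: ⌈7225/1705⌉ × 1705 = 5 × 1705 = 8525.

8525 seconds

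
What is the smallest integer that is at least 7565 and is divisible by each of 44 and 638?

The integer must be a common multiple of 44 and 638, so a multiple of their LCM.
44 = 2^2 × 11
638 = 2 × 11 × 29
LCM(44, 638) = 2^2 × 11 × 29 = 1276.
Smallest multiple of 1276 that is ≥ 7565: ⌈7565/1276⌉ × 1276 = 6 × 1276 = 7656.

7656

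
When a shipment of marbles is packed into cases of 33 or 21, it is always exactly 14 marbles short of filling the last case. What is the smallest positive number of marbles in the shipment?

217

Being 14 short of a full case of size k means N ≡ −14 (mod k), i.e. N + 14 is a multiple of each size.
33 = 3 × 11
21 = 3 × 7
LCM(33, 21) = 3 × 7 × 11 = 231.
Smallest positive N is 231 − 14 = 217.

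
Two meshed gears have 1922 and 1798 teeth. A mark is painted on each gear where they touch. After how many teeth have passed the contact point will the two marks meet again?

They coincide at every common multiple of the periods; the first is the LCM.
1922 = 2 × 31^2
1798 = 2 × 29 × 31
LCM(1922, 1798) = 2 × 29 × 31^2 = 55738.

55738 teeth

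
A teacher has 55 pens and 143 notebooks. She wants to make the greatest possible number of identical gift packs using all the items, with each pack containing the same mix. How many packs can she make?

The pack count must divide each quantity, so the greatest is gcd(55, 143).
55 = 5 × 11
143 = 11 × 13
gcd(55, 143) = 11.

11 packs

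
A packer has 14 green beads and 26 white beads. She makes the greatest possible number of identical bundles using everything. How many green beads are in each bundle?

Number of bundles = gcd(14, 26).
14 = 2 × 7
26 = 2 × 13
gcd(14, 26) = 2.
green beads per bundle = 14 / 2 = 7.

7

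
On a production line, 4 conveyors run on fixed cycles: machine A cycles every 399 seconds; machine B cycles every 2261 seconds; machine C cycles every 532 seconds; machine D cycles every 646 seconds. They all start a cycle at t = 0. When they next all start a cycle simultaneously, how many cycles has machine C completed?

51 cycles

The first common completion time is the LCM of the periods.
399 = 3 × 7 × 19
2261 = 7 × 17 × 19
532 = 2^2 × 7 × 19
646 = 2 × 17 × 19
LCM(399, 2261, 532, 646) = 2^2 × 3 × 7 × 17 × 19 = 27132.
Cycles for period 532: 27132 / 532 = 51.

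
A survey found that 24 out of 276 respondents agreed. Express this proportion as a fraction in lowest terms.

24 = 2^3 × 3
276 = 2^2 × 3 × 23
gcd(24, 276) = 2^2 × 3 = 12.
Divide numerator and denominator by 12: 24/276 = 2/23.

2/23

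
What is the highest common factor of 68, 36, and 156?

4

68 = 2^2 × 17
36 = 2^2 × 3^2
156 = 2^2 × 3 × 13
gcd(68, 36, 156) = 2^2 = 4.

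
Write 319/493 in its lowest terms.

319 = 11 × 29
493 = 17 × 29
gcd(319, 493) = 29.
Divide numerator and denominator by 29: 319/493 = 11/17.

11/17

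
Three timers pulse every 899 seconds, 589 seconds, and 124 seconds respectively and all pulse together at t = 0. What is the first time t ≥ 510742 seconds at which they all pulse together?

Joint pulses occur at multiples of LCM(899, 589, 124).
899 = 29 × 31
589 = 19 × 31
124 = 2^2 × 31
LCM(899, 589, 124) = 2^2 × 19 × 29 × 31 = 68324.
Smallest multiple of 68324 that is ≥ 510742: ⌈510742/68324⌉ × 68324 = 8 × 68324 = 546592.

546592 seconds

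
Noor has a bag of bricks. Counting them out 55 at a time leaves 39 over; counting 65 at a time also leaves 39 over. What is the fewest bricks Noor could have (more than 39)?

754

N − 39 must be a common multiple of 55 and 65.
55 = 5 × 11
65 = 5 × 13
LCM(55, 65) = 5 × 11 × 13 = 715.
Smallest N > 39 is LCM + 39 = 715 + 39 = 754.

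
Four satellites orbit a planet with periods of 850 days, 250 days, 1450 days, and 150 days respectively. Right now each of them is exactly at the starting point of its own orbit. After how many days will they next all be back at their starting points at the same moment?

They coincide at every common multiple of the periods; the first is the LCM.
850 = 2 × 5^2 × 17
250 = 2 × 5^3
1450 = 2 × 5^2 × 29
150 = 2 × 3 × 5^2
LCM(850, 250, 1450, 150) = 2 × 3 × 5^3 × 17 × 29 = 369750.

369750 days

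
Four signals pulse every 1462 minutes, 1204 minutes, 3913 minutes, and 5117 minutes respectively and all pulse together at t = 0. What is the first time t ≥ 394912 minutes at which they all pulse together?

532168 minutes

Joint pulses occur at multiples of LCM(1462, 1204, 3913, 5117).
1462 = 2 × 17 × 43
1204 = 2^2 × 7 × 43
3913 = 7 × 13 × 43
5117 = 7 × 17 × 43
LCM(1462, 1204, 3913, 5117) = 2^2 × 7 × 13 × 17 × 43 = 266084.
Smallest multiple of 266084 that is ≥ 394912: ⌈394912/266084⌉ × 266084 = 2 × 266084 = 532168.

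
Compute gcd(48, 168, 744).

24

48 = 2^4 × 3
168 = 2^3 × 3 × 7
744 = 2^3 × 3 × 31
gcd(48, 168, 744) = 2^3 × 3 = 24.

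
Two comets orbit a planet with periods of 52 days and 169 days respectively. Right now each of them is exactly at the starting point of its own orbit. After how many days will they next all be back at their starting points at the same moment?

676 days

They coincide at every common multiple of the periods; the first is the LCM.
52 = 2^2 × 13
169 = 13^2
LCM(52, 169) = 2^2 × 13^2 = 676.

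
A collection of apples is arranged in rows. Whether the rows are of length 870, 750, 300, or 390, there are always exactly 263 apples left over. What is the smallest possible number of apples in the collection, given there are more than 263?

565763

N − 263 must be a common multiple of 870, 750, 300, and 390.
870 = 2 × 3 × 5 × 29
750 = 2 × 3 × 5^3
300 = 2^2 × 3 × 5^2
390 = 2 × 3 × 5 × 13
LCM(870, 750, 300, 390) = 2^2 × 3 × 5^3 × 13 × 29 = 565500.
Smallest N > 263 is LCM + 263 = 565500 + 263 = 565763.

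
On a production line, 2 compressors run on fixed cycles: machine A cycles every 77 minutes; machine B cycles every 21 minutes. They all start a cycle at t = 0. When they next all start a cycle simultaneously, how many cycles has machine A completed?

They are all back at their starting positions together after one LCM of the periods.
77 = 7 × 11
21 = 3 × 7
LCM(77, 21) = 3 × 7 × 11 = 231.
Cycles for period 77: 231 / 77 = 3.

3 cycles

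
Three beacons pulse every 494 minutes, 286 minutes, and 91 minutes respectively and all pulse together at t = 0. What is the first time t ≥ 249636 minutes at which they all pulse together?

266266 minutes

Joint pulses occur at multiples of LCM(494, 286, 91).
494 = 2 × 13 × 19
286 = 2 × 11 × 13
91 = 7 × 13
LCM(494, 286, 91) = 2 × 7 × 11 × 13 × 19 = 38038.
Smallest multiple of 38038 that is ≥ 249636: ⌈249636/38038⌉ × 38038 = 7 × 38038 = 266266.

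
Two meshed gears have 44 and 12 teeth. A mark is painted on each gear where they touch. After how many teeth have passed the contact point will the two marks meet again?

They coincide at every common multiple of the periods; the first is the LCM.
44 = 2^2 × 11
12 = 2^2 × 3
LCM(44, 12) = 2^2 × 3 × 11 = 132.

132 teeth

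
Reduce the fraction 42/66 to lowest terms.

7/11

42 = 2 × 3 × 7
66 = 2 × 3 × 11
gcd(42, 66) = 2 × 3 = 6.
Divide numerator and denominator by 6: 42/66 = 7/11.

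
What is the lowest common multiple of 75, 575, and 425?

75 = 3 × 5^2
575 = 5^2 × 23
425 = 5^2 × 17
LCM(75, 575, 425) = 3 × 5^2 × 17 × 23 = 29325.

29325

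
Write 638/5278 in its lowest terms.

638 = 2 × 11 × 29
5278 = 2 × 7 × 13 × 29
gcd(638, 5278) = 2 × 29 = 58.
Divide numerator and denominator by 58: 638/5278 = 11/91.

11/91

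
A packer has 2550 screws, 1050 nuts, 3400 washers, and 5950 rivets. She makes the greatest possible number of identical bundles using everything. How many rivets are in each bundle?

119

Number of bundles = gcd(2550, 1050, 3400, 5950).
2550 = 2 × 3 × 5^2 × 17
1050 = 2 × 3 × 5^2 × 7
3400 = 2^3 × 5^2 × 17
5950 = 2 × 5^2 × 7 × 17
gcd(2550, 1050, 3400, 5950) = 2 × 5^2 = 50.
rivets per bundle = 5950 / 50 = 119.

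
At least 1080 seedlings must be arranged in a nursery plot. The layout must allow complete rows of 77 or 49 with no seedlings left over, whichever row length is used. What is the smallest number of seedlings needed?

The number of seedlings must be a common multiple of 77 and 49, so a multiple of their LCM.
77 = 7 × 11
49 = 7^2
LCM(77, 49) = 7^2 × 11 = 539.
Smallest multiple of 539 that is ≥ 1080: ⌈1080/539⌉ × 539 = 3 × 539 = 1617.

1617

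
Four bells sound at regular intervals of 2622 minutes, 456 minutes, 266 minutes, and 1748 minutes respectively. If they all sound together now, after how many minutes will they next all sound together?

The first simultaneous occurrence is after LCM of the individual periods.
2622 = 2 × 3 × 19 × 23
456 = 2^3 × 3 × 19
266 = 2 × 7 × 19
1748 = 2^2 × 19 × 23
LCM(2622, 456, 266, 1748) = 2^3 × 3 × 7 × 19 × 23 = 73416.

73416 minutes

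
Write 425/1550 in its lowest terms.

425 = 5^2 × 17
1550 = 2 × 5^2 × 31
gcd(425, 1550) = 5^2 = 25.
Divide numerator and denominator by 25: 425/1550 = 17/62.

17/62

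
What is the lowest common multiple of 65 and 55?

65 = 5 × 13
55 = 5 × 11
LCM(65, 55) = 5 × 11 × 13 = 715.

715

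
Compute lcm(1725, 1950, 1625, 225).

1725 = 3 × 5^2 × 23
1950 = 2 × 3 × 5^2 × 13
1625 = 5^3 × 13
225 = 3^2 × 5^2
LCM(1725, 1950, 1625, 225) = 2 × 3^2 × 5^3 × 13 × 23 = 672750.

672750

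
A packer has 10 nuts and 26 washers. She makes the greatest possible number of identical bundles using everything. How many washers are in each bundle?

13

Number of bundles = gcd(10, 26).
10 = 2 × 5
26 = 2 × 13
gcd(10, 26) = 2.
washers per bundle = 26 / 2 = 13.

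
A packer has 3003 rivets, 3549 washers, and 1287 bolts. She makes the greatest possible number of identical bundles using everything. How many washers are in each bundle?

91

Number of bundles = gcd(3003, 3549, 1287).
3003 = 3 × 7 × 11 × 13
3549 = 3 × 7 × 13^2
1287 = 3^2 × 11 × 13
gcd(3003, 3549, 1287) = 3 × 13 = 39.
washers per bundle = 3549 / 39 = 91.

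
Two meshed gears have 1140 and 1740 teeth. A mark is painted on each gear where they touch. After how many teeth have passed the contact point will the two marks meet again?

They coincide at every common multiple of the periods; the first is the LCM.
1140 = 2^2 × 3 × 5 × 19
1740 = 2^2 × 3 × 5 × 29
LCM(1140, 1740) = 2^2 × 3 × 5 × 19 × 29 = 33060.

33060 teeth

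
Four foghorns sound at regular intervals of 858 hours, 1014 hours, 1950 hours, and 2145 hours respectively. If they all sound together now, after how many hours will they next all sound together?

They coincide at every common multiple of the periods; the first is the LCM.
858 = 2 × 3 × 11 × 13
1014 = 2 × 3 × 13^2
1950 = 2 × 3 × 5^2 × 13
2145 = 3 × 5 × 11 × 13
LCM(858, 1014, 1950, 2145) = 2 × 3 × 5^2 × 11 × 13^2 = 278850.

278850 hours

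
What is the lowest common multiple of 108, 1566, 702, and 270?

203580

108 = 2^2 × 3^3
1566 = 2 × 3^3 × 29
702 = 2 × 3^3 × 13
270 = 2 × 3^3 × 5
LCM(108, 1566, 702, 270) = 2^2 × 3^3 × 5 × 13 × 29 = 203580.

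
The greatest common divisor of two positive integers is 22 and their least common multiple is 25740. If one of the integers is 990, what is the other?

572

For two integers, gcd × lcm = product, so the other is (22 × 25740) / 990 = 566280 / 990 = 572.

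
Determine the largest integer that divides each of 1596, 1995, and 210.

1596 = 2^2 × 3 × 7 × 19
1995 = 3 × 5 × 7 × 19
210 = 2 × 3 × 5 × 7
gcd(1596, 1995, 210) = 3 × 7 = 21.

21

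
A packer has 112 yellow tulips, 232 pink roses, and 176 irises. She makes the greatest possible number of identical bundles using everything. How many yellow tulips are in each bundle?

Number of bundles = gcd(112, 232, 176).
112 = 2^4 × 7
232 = 2^3 × 29
176 = 2^4 × 11
gcd(112, 232, 176) = 2^3 = 8.
yellow tulips per bundle = 112 / 8 = 14.

14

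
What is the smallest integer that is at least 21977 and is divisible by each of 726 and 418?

The integer must be a common multiple of 726 and 418, so a multiple of their LCM.
726 = 2 × 3 × 11^2
418 = 2 × 11 × 19
LCM(726, 418) = 2 × 3 × 11^2 × 19 = 13794.
Smallest multiple of 13794 that is ≥ 21977: ⌈21977/13794⌉ × 13794 = 2 × 13794 = 27588.

27588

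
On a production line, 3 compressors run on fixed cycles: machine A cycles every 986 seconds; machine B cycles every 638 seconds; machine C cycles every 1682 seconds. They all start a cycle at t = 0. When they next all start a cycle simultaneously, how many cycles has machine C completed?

All finish a whole number of cycles simultaneously at t = LCM of the periods.
986 = 2 × 17 × 29
638 = 2 × 11 × 29
1682 = 2 × 29^2
LCM(986, 638, 1682) = 2 × 11 × 17 × 29^2 = 314534.
Cycles for period 1682: 314534 / 1682 = 187.

187 cycles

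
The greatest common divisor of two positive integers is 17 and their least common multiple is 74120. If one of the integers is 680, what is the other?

For two integers, gcd × lcm = product, so the other is (17 × 74120) / 680 = 1260040 / 680 = 1853.

1853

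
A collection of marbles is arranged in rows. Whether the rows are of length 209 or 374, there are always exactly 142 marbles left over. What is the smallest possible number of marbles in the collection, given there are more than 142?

7248

N − 142 must be a common multiple of 209 and 374.
209 = 11 × 19
374 = 2 × 11 × 17
LCM(209, 374) = 2 × 11 × 17 × 19 = 7106.
Smallest N > 142 is LCM + 142 = 7106 + 142 = 7248.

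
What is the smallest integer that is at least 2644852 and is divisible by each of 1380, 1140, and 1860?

The integer must be a common multiple of 1380, 1140, and 1860, so a multiple of their LCM.
1380 = 2^2 × 3 × 5 × 23
1140 = 2^2 × 3 × 5 × 19
1860 = 2^2 × 3 × 5 × 31
LCM(1380, 1140, 1860) = 2^2 × 3 × 5 × 19 × 23 × 31 = 812820.
Smallest multiple of 812820 that is ≥ 2644852: ⌈2644852/812820⌉ × 812820 = 4 × 812820 = 3251280.

3251280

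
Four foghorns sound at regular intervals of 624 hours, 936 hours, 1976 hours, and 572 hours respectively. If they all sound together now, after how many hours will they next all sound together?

We need the least common multiple of the intervals.
624 = 2^4 × 3 × 13
936 = 2^3 × 3^2 × 13
1976 = 2^3 × 13 × 19
572 = 2^2 × 11 × 13
LCM(624, 936, 1976, 572) = 2^4 × 3^2 × 11 × 13 × 19 = 391248.

391248 hours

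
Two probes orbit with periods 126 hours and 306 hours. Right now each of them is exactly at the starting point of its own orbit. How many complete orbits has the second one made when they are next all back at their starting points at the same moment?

7 orbits

All finish a whole number of cycles simultaneously at t = LCM of the periods.
126 = 2 × 3^2 × 7
306 = 2 × 3^2 × 17
LCM(126, 306) = 2 × 3^2 × 7 × 17 = 2142.
Orbits for period 306: 2142 / 306 = 7.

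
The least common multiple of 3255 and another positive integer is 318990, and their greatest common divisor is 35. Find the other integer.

3430

gcd × lcm = product of the two integers, so the other integer is (35 × 318990) / 3255 = 3430.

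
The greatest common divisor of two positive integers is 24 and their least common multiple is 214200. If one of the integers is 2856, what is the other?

1800

For two integers, gcd × lcm = product, so the other is (24 × 214200) / 2856 = 5140800 / 2856 = 1800.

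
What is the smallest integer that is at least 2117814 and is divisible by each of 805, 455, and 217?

The integer must be a common multiple of 805, 455, and 217, so a multiple of their LCM.
805 = 5 × 7 × 23
455 = 5 × 7 × 13
217 = 7 × 31
LCM(805, 455, 217) = 5 × 7 × 13 × 23 × 31 = 324415.
Smallest multiple of 324415 that is ≥ 2117814: ⌈2117814/324415⌉ × 324415 = 7 × 324415 = 2270905.

2270905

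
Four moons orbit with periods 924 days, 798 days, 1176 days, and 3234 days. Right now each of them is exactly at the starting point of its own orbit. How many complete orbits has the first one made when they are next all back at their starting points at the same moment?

266 orbits

All finish a whole number of cycles simultaneously at t = LCM of the periods.
924 = 2^2 × 3 × 7 × 11
798 = 2 × 3 × 7 × 19
1176 = 2^3 × 3 × 7^2
3234 = 2 × 3 × 7^2 × 11
LCM(924, 798, 1176, 3234) = 2^3 × 3 × 7^2 × 11 × 19 = 245784.
Orbits for period 924: 245784 / 924 = 266.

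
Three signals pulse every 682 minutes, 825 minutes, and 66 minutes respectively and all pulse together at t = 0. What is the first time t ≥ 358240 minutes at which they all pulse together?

Joint pulses occur at multiples of LCM(682, 825, 66).
682 = 2 × 11 × 31
825 = 3 × 5^2 × 11
66 = 2 × 3 × 11
LCM(682, 825, 66) = 2 × 3 × 5^2 × 11 × 31 = 51150.
Smallest multiple of 51150 that is ≥ 358240: ⌈358240/51150⌉ × 51150 = 8 × 51150 = 409200.

409200 minutes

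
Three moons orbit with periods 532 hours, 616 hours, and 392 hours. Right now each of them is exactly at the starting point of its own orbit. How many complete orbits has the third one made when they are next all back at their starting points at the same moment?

209 orbits

All finish a whole number of cycles simultaneously at t = LCM of the periods.
532 = 2^2 × 7 × 19
616 = 2^3 × 7 × 11
392 = 2^3 × 7^2
LCM(532, 616, 392) = 2^3 × 7^2 × 11 × 19 = 81928.
Orbits for period 392: 81928 / 392 = 209.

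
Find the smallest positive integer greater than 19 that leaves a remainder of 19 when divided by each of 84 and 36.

271

N − 19 must be a common multiple of 84 and 36.
84 = 2^2 × 3 × 7
36 = 2^2 × 3^2
LCM(84, 36) = 2^2 × 3^2 × 7 = 252.
Smallest N > 19 is LCM + 19 = 252 + 19 = 271.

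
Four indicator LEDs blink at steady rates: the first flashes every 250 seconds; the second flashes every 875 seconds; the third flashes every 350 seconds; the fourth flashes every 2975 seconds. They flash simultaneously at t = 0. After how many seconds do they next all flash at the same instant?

29750 seconds

The first simultaneous occurrence is after LCM of the individual periods.
250 = 2 × 5^3
875 = 5^3 × 7
350 = 2 × 5^2 × 7
2975 = 5^2 × 7 × 17
LCM(250, 875, 350, 2975) = 2 × 5^3 × 7 × 17 = 29750.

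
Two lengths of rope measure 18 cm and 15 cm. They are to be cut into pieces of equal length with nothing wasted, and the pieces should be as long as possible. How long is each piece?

By the Euclidean algorithm:
18 = 1 × 15 + 3
15 = 5 × 3 + 0
gcd(18, 15) = 3.

3 cm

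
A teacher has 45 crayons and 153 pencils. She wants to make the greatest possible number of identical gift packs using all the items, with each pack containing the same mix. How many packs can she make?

9 packs

The pack count must divide each quantity, so the greatest is gcd(45, 153).
45 = 3^2 × 5
153 = 3^2 × 17
gcd(45, 153) = 3^2 = 9.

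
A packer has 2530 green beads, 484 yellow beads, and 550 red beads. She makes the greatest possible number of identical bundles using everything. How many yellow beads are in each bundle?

22

Number of bundles = gcd(2530, 484, 550).
2530 = 2 × 5 × 11 × 23
484 = 2^2 × 11^2
550 = 2 × 5^2 × 11
gcd(2530, 484, 550) = 2 × 11 = 22.
yellow beads per bundle = 484 / 22 = 22.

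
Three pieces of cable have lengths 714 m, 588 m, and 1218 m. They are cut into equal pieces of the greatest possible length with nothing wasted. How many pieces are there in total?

60

Piece length = gcd(714, 588, 1218).
714 = 2 × 3 × 7 × 17
588 = 2^2 × 3 × 7^2
1218 = 2 × 3 × 7 × 29
gcd(714, 588, 1218) = 2 × 3 × 7 = 42.
Total pieces = 714/42 + 588/42 + 1218/42 = 17 + 14 + 29 = 60.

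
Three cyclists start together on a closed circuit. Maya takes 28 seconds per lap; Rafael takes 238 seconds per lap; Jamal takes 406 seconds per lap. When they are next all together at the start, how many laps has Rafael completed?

58 laps

All finish a whole number of cycles simultaneously at t = LCM of the periods.
28 = 2^2 × 7
238 = 2 × 7 × 17
406 = 2 × 7 × 29
LCM(28, 238, 406) = 2^2 × 7 × 17 × 29 = 13804.
Laps for period 238: 13804 / 238 = 58.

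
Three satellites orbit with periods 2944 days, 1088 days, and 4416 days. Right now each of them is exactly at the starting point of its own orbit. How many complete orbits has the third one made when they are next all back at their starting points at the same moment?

34 orbits

They are all back at their starting positions together after one LCM of the periods.
2944 = 2^7 × 23
1088 = 2^6 × 17
4416 = 2^6 × 3 × 23
LCM(2944, 1088, 4416) = 2^7 × 3 × 17 × 23 = 150144.
Orbits for period 4416: 150144 / 4416 = 34.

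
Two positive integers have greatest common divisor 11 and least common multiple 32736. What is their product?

360096

For any two positive integers, gcd × lcm = product = 11 × 32736 = 360096.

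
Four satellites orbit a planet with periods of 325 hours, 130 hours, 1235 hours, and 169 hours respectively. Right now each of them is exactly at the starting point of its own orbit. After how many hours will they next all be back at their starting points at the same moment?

160550 hours

The first simultaneous occurrence is after LCM of the individual periods.
325 = 5^2 × 13
130 = 2 × 5 × 13
1235 = 5 × 13 × 19
169 = 13^2
LCM(325, 130, 1235, 169) = 2 × 5^2 × 13^2 × 19 = 160550.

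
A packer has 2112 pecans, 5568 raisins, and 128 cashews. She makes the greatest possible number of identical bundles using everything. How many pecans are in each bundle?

Number of bundles = gcd(2112, 5568, 128).
2112 = 2^6 × 3 × 11
5568 = 2^6 × 3 × 29
128 = 2^7
gcd(2112, 5568, 128) = 2^6 = 64.
pecans per bundle = 2112 / 64 = 33.

33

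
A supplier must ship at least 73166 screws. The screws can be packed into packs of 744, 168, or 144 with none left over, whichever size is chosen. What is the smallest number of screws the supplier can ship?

The number of screws must be a common multiple of 744, 168, and 144, so a multiple of their LCM.
744 = 2^3 × 3 × 31
168 = 2^3 × 3 × 7
144 = 2^4 × 3^2
LCM(744, 168, 144) = 2^4 × 3^2 × 7 × 31 = 31248.
Smallest multiple of 31248 that is ≥ 73166: ⌈73166/31248⌉ × 31248 = 3 × 31248 = 93744.

93744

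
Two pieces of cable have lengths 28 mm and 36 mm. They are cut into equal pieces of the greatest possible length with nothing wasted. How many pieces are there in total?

16

Piece length = gcd(28, 36).
28 = 2^2 × 7
36 = 2^2 × 3^2
gcd(28, 36) = 2^2 = 4.
Total pieces = 28/4 + 36/4 = 7 + 9 = 16.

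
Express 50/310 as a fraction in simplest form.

5/31

50 = 2 × 5^2
310 = 2 × 5 × 31
gcd(50, 310) = 2 × 5 = 10.
Divide numerator and denominator by 10: 50/310 = 5/31.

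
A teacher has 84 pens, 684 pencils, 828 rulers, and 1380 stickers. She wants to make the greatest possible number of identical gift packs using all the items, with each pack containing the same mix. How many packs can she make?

12 packs

The pack count must divide each quantity, so the greatest is gcd(84, 684, 828, 1380).
84 = 2^2 × 3 × 7
684 = 2^2 × 3^2 × 19
828 = 2^2 × 3^2 × 23
1380 = 2^2 × 3 × 5 × 23
gcd(84, 684, 828, 1380) = 2^2 × 3 = 12.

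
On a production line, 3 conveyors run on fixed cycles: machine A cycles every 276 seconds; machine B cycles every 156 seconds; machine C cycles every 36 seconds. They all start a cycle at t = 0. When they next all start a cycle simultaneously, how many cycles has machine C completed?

299 cycles

All finish a whole number of cycles simultaneously at t = LCM of the periods.
276 = 2^2 × 3 × 23
156 = 2^2 × 3 × 13
36 = 2^2 × 3^2
LCM(276, 156, 36) = 2^2 × 3^2 × 13 × 23 = 10764.
Cycles for period 36: 10764 / 36 = 299.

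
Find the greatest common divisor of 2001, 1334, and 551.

2001 = 3 × 23 × 29
1334 = 2 × 23 × 29
551 = 19 × 29
gcd(2001, 1334, 551) = 29.

29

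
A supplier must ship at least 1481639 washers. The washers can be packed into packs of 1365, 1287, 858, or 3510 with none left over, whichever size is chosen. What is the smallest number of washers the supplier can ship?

The number of washers must be a common multiple of 1365, 1287, 858, and 3510, so a multiple of their LCM.
1365 = 3 × 5 × 7 × 13
1287 = 3^2 × 11 × 13
858 = 2 × 3 × 11 × 13
3510 = 2 × 3^3 × 5 × 13
LCM(1365, 1287, 858, 3510) = 2 × 3^3 × 5 × 7 × 11 × 13 = 270270.
Smallest multiple of 270270 that is ≥ 1481639: ⌈1481639/270270⌉ × 270270 = 6 × 270270 = 1621620.

1621620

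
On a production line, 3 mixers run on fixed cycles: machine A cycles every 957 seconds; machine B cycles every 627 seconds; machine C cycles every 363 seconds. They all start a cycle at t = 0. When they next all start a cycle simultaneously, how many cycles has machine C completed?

The first common completion time is the LCM of the periods.
957 = 3 × 11 × 29
627 = 3 × 11 × 19
363 = 3 × 11^2
LCM(957, 627, 363) = 3 × 11^2 × 19 × 29 = 200013.
Cycles for period 363: 200013 / 363 = 551.

551 cycles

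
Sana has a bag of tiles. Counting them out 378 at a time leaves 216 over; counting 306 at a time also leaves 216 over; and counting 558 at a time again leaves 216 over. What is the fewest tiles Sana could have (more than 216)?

199422

N − 216 must be a common multiple of 378, 306, and 558.
378 = 2 × 3^3 × 7
306 = 2 × 3^2 × 17
558 = 2 × 3^2 × 31
LCM(378, 306, 558) = 2 × 3^3 × 7 × 17 × 31 = 199206.
Smallest N > 216 is LCM + 216 = 199206 + 216 = 199422.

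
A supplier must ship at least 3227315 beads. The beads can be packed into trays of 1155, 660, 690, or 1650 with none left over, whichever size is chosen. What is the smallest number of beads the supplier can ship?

The number of beads must be a common multiple of 1155, 660, 690, and 1650, so a multiple of their LCM.
1155 = 3 × 5 × 7 × 11
660 = 2^2 × 3 × 5 × 11
690 = 2 × 3 × 5 × 23
1650 = 2 × 3 × 5^2 × 11
LCM(1155, 660, 690, 1650) = 2^2 × 3 × 5^2 × 7 × 11 × 23 = 531300.
Smallest multiple of 531300 that is ≥ 3227315: ⌈3227315/531300⌉ × 531300 = 7 × 531300 = 3719100.

3719100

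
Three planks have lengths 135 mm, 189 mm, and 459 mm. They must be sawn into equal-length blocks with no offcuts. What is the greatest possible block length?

The block length must divide every plank, so the greatest is gcd(135, 189, 459).
135 = 3^3 × 5
189 = 3^3 × 7
459 = 3^3 × 17
gcd(135, 189, 459) = 3^3 = 27.

27 mm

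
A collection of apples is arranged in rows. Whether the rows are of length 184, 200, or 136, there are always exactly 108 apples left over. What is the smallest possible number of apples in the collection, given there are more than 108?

78308

N − 108 must be a common multiple of 184, 200, and 136.
184 = 2^3 × 23
200 = 2^3 × 5^2
136 = 2^3 × 17
LCM(184, 200, 136) = 2^3 × 5^2 × 17 × 23 = 78200.
Smallest N > 108 is LCM + 108 = 78200 + 108 = 78308.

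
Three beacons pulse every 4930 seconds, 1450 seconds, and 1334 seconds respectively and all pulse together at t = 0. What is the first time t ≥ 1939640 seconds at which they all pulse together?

2267800 seconds

Joint pulses occur at multiples of LCM(4930, 1450, 1334).
4930 = 2 × 5 × 17 × 29
1450 = 2 × 5^2 × 29
1334 = 2 × 23 × 29
LCM(4930, 1450, 1334) = 2 × 5^2 × 17 × 23 × 29 = 566950.
Smallest multiple of 566950 that is ≥ 1939640: ⌈1939640/566950⌉ × 566950 = 4 × 566950 = 2267800.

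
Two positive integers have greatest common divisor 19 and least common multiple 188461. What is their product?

3580759

For any two positive integers, gcd × lcm = product = 19 × 188461 = 3580759.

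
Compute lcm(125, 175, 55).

9625

125 = 5^3
175 = 5^2 × 7
55 = 5 × 11
LCM(125, 175, 55) = 5^3 × 7 × 11 = 9625.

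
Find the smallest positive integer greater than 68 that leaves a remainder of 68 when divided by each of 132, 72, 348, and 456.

436460

N − 68 must be a common multiple of 132, 72, 348, and 456.
132 = 2^2 × 3 × 11
72 = 2^3 × 3^2
348 = 2^2 × 3 × 29
456 = 2^3 × 3 × 19
LCM(132, 72, 348, 456) = 2^3 × 3^2 × 11 × 19 × 29 = 436392.
Smallest N > 68 is LCM + 68 = 436392 + 68 = 436460.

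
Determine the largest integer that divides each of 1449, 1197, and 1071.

63

1449 = 3^2 × 7 × 23
1197 = 3^2 × 7 × 19
1071 = 3^2 × 7 × 17
gcd(1449, 1197, 1071) = 3^2 × 7 = 63.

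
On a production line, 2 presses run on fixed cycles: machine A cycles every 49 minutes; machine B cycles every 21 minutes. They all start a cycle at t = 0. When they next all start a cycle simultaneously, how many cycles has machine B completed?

They are all back at their starting positions together after one LCM of the periods.
49 = 7^2
21 = 3 × 7
LCM(49, 21) = 3 × 7^2 = 147.
Cycles for period 21: 147 / 21 = 7.

7 cycles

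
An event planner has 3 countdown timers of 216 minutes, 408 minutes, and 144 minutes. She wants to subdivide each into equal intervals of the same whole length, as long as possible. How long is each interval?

24 minutes

The interval must divide each timer length; the longest such is the gcd.
216 = 2^3 × 3^3
408 = 2^3 × 3 × 17
144 = 2^4 × 3^2
gcd(216, 408, 144) = 2^3 × 3 = 24.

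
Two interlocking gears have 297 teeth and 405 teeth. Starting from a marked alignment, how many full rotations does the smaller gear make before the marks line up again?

The first common completion time is the LCM of the periods.
297 = 3^3 × 11
405 = 3^4 × 5
LCM(297, 405) = 3^4 × 5 × 11 = 4455.
Rotations for period 297: 4455 / 297 = 15.

15 rotations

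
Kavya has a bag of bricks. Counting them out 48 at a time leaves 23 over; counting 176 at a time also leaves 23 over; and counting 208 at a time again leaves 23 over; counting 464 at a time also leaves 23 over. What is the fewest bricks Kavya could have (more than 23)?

N − 23 must be a common multiple of 48, 176, 208, and 464.
48 = 2^4 × 3
176 = 2^4 × 11
208 = 2^4 × 13
464 = 2^4 × 29
LCM(48, 176, 208, 464) = 2^4 × 3 × 11 × 13 × 29 = 199056.
Smallest N > 23 is LCM + 23 = 199056 + 23 = 199079.

199079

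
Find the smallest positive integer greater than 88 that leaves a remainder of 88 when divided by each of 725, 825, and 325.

311113

N − 88 must be a common multiple of 725, 825, and 325.
725 = 5^2 × 29
825 = 3 × 5^2 × 11
325 = 5^2 × 13
LCM(725, 825, 325) = 3 × 5^2 × 11 × 13 × 29 = 311025.
Smallest N > 88 is LCM + 88 = 311025 + 88 = 311113.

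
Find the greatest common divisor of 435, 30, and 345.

15

435 = 3 × 5 × 29
30 = 2 × 3 × 5
345 = 3 × 5 × 23
gcd(435, 30, 345) = 3 × 5 = 15.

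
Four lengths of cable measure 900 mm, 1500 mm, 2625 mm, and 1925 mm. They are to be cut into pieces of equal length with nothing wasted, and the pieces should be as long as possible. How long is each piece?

Each piece length must divide every original length, so the longest possible is gcd(900, 1500, 2625, 1925).
900 = 2^2 × 3^2 × 5^2
1500 = 2^2 × 3 × 5^3
2625 = 3 × 5^3 × 7
1925 = 5^2 × 7 × 11
gcd(900, 1500, 2625, 1925) = 5^2 = 25.

25 mm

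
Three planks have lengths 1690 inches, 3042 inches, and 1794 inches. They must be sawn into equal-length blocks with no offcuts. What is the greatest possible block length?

This is the greatest common divisor of 1690, 3042, and 1794.
1690 = 2 × 5 × 13^2
3042 = 2 × 3^2 × 13^2
1794 = 2 × 3 × 13 × 23
gcd(1690, 3042, 1794) = 2 × 13 = 26.

26 inches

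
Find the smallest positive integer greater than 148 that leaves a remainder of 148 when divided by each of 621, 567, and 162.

N − 148 must be a common multiple of 621, 567, and 162.
621 = 3^3 × 23
567 = 3^4 × 7
162 = 2 × 3^4
LCM(621, 567, 162) = 2 × 3^4 × 7 × 23 = 26082.
Smallest N > 148 is LCM + 148 = 26082 + 148 = 26230.

26230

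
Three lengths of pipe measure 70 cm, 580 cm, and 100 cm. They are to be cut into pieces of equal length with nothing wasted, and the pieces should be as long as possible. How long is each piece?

10 cm

The greatest length dividing all of 70, 580, and 100 is their gcd.
70 = 2 × 5 × 7
580 = 2^2 × 5 × 29
100 = 2^2 × 5^2
gcd(70, 580, 100) = 2 × 5 = 10.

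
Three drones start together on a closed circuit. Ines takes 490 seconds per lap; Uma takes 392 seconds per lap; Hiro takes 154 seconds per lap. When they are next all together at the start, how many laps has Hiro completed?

140 laps

All finish a whole number of cycles simultaneously at t = LCM of the periods.
490 = 2 × 5 × 7^2
392 = 2^3 × 7^2
154 = 2 × 7 × 11
LCM(490, 392, 154) = 2^3 × 5 × 7^2 × 11 = 21560.
Laps for period 154: 21560 / 154 = 140.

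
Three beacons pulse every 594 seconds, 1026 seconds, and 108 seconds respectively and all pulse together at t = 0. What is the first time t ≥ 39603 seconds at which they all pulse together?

Joint pulses occur at multiples of LCM(594, 1026, 108).
594 = 2 × 3^3 × 11
1026 = 2 × 3^3 × 19
108 = 2^2 × 3^3
LCM(594, 1026, 108) = 2^2 × 3^3 × 11 × 19 = 22572.
Smallest multiple of 22572 that is ≥ 39603: ⌈39603/22572⌉ × 22572 = 2 × 22572 = 45144.

45144 seconds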